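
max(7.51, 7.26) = 7.51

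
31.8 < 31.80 False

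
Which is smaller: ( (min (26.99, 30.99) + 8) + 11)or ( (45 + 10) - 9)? ( (min (26.99, 30.99) + 8) + 11)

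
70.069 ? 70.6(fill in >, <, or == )<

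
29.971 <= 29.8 False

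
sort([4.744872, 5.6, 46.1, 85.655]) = [4.744872, 5.6, 46.1, 85.655]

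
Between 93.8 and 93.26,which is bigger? 93.8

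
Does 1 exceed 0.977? Yes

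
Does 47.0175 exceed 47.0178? No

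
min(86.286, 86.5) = 86.286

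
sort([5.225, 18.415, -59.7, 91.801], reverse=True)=[91.801, 18.415, 5.225, -59.7]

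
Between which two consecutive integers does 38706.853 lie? 38706 and 38707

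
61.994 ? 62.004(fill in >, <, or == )<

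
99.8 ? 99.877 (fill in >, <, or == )<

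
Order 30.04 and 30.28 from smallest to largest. 30.04, 30.28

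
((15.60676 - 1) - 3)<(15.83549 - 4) True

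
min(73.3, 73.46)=73.3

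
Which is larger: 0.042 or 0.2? 0.2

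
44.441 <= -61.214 False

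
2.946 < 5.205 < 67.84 True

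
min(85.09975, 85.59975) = 85.09975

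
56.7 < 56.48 False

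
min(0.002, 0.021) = 0.002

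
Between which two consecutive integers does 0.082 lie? 0 and 1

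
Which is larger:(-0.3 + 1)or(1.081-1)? (-0.3 + 1)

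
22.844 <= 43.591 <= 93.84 True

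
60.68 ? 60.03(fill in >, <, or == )>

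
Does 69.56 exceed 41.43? Yes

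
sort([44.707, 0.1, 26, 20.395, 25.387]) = [0.1, 20.395, 25.387, 26, 44.707]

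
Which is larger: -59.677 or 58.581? 58.581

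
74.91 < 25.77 False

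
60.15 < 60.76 True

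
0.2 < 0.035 False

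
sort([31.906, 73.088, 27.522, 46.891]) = [27.522, 31.906, 46.891, 73.088]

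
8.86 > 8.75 True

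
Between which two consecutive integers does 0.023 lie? 0 and 1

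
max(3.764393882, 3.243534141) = 3.764393882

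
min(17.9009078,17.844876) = 17.844876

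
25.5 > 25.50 False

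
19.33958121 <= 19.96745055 True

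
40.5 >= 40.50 True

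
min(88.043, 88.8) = 88.043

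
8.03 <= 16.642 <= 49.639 True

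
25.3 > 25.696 False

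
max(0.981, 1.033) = 1.033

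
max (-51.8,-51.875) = -51.8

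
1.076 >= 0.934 True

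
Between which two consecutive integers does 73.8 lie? 73 and 74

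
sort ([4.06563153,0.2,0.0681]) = [0.0681,0.2,4.06563153]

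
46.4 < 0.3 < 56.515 False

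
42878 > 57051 False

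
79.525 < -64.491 False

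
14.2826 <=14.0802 False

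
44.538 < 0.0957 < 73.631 False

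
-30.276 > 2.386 False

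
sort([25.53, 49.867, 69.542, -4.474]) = [-4.474, 25.53, 49.867, 69.542]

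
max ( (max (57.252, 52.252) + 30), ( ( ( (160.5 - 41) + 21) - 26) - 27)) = 87.5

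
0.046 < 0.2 True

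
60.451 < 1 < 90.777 False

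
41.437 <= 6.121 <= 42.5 False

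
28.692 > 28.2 True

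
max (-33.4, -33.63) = -33.4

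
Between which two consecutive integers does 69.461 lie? 69 and 70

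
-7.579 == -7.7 False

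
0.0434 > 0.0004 True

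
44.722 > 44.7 True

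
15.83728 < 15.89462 True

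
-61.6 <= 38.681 True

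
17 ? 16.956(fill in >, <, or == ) >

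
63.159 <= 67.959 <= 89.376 True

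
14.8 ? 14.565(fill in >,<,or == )>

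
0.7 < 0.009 False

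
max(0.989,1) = 1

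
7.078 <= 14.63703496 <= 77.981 True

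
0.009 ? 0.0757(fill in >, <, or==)<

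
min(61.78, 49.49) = 49.49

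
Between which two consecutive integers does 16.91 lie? 16 and 17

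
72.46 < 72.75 True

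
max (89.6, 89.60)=89.60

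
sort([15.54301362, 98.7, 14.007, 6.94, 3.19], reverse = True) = [98.7, 15.54301362, 14.007, 6.94, 3.19]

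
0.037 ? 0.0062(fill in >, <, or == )>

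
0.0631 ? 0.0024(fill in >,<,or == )>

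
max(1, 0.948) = 1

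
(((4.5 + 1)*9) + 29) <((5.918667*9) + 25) False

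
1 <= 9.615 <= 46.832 True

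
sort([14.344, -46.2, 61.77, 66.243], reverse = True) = [66.243, 61.77, 14.344, -46.2]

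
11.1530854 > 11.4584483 False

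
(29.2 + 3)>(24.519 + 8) False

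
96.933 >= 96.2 True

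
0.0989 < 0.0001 False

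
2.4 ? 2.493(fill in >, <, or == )<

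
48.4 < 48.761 True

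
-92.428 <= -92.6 False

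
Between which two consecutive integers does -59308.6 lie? -59309 and -59308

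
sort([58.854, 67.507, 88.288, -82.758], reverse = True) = [88.288, 67.507, 58.854, -82.758]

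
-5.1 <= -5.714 False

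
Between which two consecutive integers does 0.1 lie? 0 and 1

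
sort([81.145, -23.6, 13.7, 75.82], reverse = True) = [81.145, 75.82, 13.7, -23.6]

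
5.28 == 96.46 False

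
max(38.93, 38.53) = 38.93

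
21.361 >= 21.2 True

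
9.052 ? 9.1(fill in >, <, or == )<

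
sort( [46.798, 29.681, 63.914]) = [29.681, 46.798, 63.914]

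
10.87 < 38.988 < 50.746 True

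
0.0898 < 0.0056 False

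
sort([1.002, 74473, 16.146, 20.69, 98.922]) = [1.002, 16.146, 20.69, 98.922, 74473]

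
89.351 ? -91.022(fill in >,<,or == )>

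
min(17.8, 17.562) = 17.562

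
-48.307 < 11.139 True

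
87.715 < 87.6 False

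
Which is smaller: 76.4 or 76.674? 76.4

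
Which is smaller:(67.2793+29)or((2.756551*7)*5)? (67.2793+29)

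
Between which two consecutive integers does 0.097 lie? 0 and 1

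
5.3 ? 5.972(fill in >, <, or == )<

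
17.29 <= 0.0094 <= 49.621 False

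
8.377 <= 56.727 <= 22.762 False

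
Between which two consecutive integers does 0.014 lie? 0 and 1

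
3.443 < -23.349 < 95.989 False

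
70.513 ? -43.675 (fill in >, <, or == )>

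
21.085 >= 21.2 False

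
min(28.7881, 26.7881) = 26.7881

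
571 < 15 False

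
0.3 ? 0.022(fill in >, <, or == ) >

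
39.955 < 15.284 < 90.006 False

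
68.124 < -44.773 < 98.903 False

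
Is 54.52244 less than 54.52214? No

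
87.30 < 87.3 False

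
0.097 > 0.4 False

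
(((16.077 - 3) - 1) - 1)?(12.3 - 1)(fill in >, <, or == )<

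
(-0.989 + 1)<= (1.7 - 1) True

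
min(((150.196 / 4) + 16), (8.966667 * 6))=53.549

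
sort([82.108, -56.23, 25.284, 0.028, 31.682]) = [-56.23, 0.028, 25.284, 31.682, 82.108]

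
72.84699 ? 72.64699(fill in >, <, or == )>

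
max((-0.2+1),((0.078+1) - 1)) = 0.8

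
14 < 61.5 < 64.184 True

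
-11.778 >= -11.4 False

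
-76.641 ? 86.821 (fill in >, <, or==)<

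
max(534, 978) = 978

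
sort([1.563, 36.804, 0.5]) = [0.5, 1.563, 36.804]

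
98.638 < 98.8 True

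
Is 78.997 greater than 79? No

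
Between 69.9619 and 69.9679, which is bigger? 69.9679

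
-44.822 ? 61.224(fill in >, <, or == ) <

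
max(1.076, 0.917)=1.076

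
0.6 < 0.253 False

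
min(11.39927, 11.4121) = 11.39927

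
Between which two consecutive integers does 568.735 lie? 568 and 569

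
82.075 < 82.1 True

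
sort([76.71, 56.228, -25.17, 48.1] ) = [-25.17, 48.1, 56.228, 76.71]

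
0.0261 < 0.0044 False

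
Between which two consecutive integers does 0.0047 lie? 0 and 1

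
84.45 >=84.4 True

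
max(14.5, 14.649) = 14.649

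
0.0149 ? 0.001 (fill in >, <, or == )>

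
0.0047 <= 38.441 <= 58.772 True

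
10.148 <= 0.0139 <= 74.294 False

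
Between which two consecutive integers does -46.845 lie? -47 and -46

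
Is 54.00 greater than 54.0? No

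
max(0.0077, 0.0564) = 0.0564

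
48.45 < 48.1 False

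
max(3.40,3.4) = 3.4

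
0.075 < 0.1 True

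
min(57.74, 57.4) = 57.4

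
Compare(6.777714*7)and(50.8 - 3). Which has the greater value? (50.8 - 3)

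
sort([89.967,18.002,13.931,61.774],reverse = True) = [89.967,61.774,18.002,13.931]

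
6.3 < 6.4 True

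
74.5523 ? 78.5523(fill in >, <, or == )<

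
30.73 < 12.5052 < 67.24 False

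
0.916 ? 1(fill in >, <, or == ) <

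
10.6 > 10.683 False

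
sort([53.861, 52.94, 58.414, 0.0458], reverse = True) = [58.414, 53.861, 52.94, 0.0458]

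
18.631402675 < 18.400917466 False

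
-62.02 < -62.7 False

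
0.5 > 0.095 True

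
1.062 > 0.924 True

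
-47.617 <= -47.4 True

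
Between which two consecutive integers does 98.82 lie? 98 and 99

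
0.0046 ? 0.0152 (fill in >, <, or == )<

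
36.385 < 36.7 True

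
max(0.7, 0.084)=0.7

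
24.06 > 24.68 False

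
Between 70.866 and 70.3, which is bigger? 70.866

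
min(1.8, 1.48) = 1.48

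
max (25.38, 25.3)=25.38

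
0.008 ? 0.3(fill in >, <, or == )<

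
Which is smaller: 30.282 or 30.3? 30.282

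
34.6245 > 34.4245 True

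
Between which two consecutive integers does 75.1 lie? 75 and 76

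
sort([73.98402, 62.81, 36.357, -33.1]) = [-33.1, 36.357, 62.81, 73.98402]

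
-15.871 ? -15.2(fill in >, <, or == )<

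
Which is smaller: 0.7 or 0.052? 0.052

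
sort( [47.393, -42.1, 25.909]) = [-42.1, 25.909, 47.393]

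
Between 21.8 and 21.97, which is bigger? 21.97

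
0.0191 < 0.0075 False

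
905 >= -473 True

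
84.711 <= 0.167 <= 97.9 False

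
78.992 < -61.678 False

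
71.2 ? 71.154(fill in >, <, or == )>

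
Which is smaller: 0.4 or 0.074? 0.074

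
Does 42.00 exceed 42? No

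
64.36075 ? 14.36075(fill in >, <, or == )>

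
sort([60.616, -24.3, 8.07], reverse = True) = [60.616, 8.07, -24.3]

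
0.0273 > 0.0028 True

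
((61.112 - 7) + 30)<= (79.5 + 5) True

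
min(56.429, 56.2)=56.2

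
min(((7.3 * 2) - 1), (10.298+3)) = 13.298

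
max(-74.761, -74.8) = -74.761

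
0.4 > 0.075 True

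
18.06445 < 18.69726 True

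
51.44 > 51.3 True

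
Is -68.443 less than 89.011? Yes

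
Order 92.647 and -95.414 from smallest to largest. -95.414, 92.647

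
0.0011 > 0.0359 False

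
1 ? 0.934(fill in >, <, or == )>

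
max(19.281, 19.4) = 19.4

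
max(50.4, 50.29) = 50.4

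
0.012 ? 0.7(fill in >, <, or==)<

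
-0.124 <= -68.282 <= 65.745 False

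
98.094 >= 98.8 False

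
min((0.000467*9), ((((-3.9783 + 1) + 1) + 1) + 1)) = 0.004203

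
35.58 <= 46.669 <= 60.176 True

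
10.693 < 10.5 False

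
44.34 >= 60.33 False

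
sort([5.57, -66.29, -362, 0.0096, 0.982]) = [-362, -66.29, 0.0096, 0.982, 5.57]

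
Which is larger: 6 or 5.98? 6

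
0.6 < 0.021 False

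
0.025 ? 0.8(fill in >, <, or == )<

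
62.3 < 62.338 True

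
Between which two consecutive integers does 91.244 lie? 91 and 92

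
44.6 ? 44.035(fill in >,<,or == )>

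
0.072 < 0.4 True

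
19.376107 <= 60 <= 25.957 False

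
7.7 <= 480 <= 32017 True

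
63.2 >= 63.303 False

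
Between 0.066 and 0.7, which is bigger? 0.7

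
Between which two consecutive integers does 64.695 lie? 64 and 65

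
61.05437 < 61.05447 True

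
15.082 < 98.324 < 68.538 False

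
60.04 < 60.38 True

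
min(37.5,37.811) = 37.5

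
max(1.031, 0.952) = 1.031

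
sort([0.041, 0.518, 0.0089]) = [0.0089, 0.041, 0.518]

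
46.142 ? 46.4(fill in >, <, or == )<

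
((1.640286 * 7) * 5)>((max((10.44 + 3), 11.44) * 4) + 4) False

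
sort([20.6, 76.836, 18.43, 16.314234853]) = [16.314234853, 18.43, 20.6, 76.836]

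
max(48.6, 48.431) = 48.6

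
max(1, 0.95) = 1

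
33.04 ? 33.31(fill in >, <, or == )<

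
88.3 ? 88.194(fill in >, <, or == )>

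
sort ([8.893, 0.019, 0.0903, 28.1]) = [0.019, 0.0903, 8.893, 28.1]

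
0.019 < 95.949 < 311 True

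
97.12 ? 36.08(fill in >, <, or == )>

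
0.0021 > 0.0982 False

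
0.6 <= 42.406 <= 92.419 True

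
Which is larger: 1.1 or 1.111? 1.111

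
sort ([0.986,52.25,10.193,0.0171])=[0.0171,0.986,10.193,52.25]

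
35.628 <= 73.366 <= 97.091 True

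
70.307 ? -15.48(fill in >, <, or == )>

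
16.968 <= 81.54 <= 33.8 False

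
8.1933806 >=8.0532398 True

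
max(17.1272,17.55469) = 17.55469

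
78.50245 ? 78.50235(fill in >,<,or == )>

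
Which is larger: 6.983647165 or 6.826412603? 6.983647165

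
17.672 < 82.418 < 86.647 True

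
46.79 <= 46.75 False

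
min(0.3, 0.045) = 0.045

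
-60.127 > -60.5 True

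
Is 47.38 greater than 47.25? Yes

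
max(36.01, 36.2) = 36.2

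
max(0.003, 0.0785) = 0.0785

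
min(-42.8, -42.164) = -42.8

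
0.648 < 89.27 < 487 True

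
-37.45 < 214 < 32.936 False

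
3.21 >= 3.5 False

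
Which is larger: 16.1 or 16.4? 16.4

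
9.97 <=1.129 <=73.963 False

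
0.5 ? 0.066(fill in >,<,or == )>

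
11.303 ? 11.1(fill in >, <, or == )>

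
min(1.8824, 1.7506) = 1.7506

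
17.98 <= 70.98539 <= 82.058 True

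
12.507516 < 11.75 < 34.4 False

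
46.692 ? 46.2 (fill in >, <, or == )>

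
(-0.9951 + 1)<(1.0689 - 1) True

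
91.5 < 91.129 False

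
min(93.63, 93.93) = 93.63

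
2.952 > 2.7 True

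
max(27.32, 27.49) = 27.49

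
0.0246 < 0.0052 False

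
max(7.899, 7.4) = 7.899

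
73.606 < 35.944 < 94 False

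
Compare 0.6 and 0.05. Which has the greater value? 0.6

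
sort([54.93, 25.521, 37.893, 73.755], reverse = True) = [73.755, 54.93, 37.893, 25.521]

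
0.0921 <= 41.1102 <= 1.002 False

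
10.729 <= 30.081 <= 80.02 True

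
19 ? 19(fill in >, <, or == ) ==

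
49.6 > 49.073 True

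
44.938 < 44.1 False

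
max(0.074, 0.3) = 0.3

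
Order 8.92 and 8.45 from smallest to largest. 8.45, 8.92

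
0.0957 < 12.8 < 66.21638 True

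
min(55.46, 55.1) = 55.1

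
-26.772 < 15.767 True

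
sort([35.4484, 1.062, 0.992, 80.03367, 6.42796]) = [0.992, 1.062, 6.42796, 35.4484, 80.03367]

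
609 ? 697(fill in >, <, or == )<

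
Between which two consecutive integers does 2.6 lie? 2 and 3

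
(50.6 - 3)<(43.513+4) False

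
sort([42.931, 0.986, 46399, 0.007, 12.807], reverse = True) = [46399, 42.931, 12.807, 0.986, 0.007]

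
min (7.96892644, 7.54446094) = 7.54446094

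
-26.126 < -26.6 False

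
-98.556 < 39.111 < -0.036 False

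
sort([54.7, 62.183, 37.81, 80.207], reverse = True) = [80.207, 62.183, 54.7, 37.81]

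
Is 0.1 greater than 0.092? Yes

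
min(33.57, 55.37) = 33.57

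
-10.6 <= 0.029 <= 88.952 True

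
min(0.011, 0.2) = 0.011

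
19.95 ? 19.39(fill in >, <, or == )>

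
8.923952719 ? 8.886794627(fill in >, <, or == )>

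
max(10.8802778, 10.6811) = 10.8802778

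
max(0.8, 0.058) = 0.8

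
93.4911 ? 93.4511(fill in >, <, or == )>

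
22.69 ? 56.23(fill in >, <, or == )<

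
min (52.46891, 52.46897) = 52.46891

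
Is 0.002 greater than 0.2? No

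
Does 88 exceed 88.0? No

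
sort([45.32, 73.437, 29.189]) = [29.189, 45.32, 73.437]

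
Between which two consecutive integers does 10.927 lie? 10 and 11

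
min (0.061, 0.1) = 0.061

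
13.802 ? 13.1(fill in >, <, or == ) >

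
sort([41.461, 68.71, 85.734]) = [41.461, 68.71, 85.734]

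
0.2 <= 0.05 False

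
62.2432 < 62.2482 True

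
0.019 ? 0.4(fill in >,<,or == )<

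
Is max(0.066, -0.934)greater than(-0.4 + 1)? No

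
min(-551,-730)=-730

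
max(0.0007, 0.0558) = 0.0558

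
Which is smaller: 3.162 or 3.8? 3.162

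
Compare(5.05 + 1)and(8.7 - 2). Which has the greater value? (8.7 - 2)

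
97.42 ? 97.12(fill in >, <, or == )>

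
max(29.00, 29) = 29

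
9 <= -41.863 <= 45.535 False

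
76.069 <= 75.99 False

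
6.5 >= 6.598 False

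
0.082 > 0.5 False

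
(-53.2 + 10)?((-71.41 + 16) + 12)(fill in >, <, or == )>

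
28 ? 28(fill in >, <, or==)==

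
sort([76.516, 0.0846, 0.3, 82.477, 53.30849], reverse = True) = [82.477, 76.516, 53.30849, 0.3, 0.0846]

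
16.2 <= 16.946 True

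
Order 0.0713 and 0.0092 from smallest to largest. 0.0092, 0.0713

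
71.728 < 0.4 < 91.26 False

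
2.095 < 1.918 False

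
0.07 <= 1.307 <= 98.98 True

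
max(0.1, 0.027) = 0.1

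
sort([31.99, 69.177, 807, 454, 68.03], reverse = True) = [807, 454, 69.177, 68.03, 31.99]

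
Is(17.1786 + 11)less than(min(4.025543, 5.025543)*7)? Yes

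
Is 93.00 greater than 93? No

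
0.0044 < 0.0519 True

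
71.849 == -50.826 False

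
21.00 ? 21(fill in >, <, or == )==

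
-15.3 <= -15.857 False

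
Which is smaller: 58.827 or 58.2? 58.2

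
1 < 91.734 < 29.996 False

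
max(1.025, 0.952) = 1.025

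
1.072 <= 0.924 False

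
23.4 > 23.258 True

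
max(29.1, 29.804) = 29.804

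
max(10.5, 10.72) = 10.72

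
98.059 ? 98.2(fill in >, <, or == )<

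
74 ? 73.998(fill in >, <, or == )>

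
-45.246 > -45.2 False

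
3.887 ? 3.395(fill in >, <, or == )>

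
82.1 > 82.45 False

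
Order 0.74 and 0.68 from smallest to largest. 0.68, 0.74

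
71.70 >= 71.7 True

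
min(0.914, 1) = 0.914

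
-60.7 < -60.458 True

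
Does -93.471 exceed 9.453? No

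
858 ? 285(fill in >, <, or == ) >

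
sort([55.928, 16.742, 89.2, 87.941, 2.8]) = [2.8, 16.742, 55.928, 87.941, 89.2]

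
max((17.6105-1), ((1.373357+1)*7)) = 16.613499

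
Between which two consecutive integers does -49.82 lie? -50 and -49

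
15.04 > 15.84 False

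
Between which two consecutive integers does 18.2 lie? 18 and 19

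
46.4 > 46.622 False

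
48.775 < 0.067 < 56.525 False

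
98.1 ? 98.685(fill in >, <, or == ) <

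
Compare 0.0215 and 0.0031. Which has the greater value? 0.0215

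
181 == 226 False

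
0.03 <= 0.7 True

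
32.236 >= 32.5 False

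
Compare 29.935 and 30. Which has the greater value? 30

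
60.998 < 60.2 False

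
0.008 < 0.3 True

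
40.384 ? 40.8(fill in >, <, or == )<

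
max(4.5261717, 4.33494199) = 4.5261717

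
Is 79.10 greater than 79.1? No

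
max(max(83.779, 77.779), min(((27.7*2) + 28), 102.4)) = 83.779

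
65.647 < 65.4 False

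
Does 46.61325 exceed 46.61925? No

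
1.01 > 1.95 False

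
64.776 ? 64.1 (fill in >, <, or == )>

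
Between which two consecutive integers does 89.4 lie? 89 and 90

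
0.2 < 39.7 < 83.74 True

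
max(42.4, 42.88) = 42.88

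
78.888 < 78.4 False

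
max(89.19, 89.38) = 89.38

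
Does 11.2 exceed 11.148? Yes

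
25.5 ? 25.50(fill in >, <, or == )==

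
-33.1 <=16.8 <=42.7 True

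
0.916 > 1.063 False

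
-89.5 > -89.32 False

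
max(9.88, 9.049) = 9.88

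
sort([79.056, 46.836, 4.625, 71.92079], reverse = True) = [79.056, 71.92079, 46.836, 4.625]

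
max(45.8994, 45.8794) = 45.8994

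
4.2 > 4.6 False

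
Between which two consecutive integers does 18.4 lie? 18 and 19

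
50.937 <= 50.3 False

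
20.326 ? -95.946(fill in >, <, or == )>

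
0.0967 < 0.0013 False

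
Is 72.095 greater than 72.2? No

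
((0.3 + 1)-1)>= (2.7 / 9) True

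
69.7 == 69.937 False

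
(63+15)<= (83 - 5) True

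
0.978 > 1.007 False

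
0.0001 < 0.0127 True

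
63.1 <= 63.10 True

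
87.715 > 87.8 False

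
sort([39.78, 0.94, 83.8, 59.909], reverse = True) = [83.8, 59.909, 39.78, 0.94]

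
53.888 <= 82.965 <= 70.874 False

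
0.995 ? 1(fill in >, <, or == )<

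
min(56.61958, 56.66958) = 56.61958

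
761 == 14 False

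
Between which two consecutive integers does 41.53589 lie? 41 and 42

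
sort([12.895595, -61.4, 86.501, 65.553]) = [-61.4, 12.895595, 65.553, 86.501]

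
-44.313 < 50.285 True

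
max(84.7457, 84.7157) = 84.7457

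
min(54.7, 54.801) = 54.7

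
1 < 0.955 False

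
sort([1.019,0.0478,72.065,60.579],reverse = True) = [72.065,60.579,1.019,0.0478]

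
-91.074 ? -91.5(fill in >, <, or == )>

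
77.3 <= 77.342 True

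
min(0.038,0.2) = 0.038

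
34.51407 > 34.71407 False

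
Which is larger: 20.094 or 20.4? 20.4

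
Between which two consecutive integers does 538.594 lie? 538 and 539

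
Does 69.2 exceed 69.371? No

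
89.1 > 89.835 False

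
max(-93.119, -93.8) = -93.119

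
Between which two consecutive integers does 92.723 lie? 92 and 93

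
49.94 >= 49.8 True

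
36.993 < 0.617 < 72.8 False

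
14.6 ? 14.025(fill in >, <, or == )>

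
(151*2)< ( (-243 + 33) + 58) False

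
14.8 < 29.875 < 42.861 True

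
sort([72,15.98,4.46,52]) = [4.46,15.98,52,72]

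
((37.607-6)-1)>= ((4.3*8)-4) True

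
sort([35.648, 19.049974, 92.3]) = [19.049974, 35.648, 92.3]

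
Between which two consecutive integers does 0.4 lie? 0 and 1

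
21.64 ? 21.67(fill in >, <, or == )<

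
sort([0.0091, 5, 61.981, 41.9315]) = [0.0091, 5, 41.9315, 61.981]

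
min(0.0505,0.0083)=0.0083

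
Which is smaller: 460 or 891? 460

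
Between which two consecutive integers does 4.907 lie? 4 and 5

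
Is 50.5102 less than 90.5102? Yes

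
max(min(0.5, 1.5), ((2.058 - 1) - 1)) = 0.5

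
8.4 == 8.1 False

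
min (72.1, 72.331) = 72.1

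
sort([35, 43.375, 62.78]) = [35, 43.375, 62.78]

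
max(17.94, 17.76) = 17.94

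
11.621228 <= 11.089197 False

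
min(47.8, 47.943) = 47.8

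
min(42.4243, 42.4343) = 42.4243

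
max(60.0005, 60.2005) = 60.2005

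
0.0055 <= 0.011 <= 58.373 True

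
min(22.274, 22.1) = 22.1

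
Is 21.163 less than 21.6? Yes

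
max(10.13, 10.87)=10.87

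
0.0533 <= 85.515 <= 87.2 True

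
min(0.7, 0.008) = 0.008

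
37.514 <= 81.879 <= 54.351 False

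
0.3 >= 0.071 True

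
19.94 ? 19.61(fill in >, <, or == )>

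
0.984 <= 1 True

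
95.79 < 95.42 False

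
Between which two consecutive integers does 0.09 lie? 0 and 1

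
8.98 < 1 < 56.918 False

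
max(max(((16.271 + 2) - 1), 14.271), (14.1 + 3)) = 17.271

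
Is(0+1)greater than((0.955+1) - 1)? Yes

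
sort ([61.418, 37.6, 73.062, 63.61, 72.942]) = [37.6, 61.418, 63.61, 72.942, 73.062]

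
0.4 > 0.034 True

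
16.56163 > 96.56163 False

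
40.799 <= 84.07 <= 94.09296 True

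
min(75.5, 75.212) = 75.212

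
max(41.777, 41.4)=41.777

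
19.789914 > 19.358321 True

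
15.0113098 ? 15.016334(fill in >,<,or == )<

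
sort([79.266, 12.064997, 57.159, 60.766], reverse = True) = [79.266, 60.766, 57.159, 12.064997]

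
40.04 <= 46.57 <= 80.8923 True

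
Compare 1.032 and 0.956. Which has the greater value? 1.032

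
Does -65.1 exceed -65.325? Yes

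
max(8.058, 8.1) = 8.1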